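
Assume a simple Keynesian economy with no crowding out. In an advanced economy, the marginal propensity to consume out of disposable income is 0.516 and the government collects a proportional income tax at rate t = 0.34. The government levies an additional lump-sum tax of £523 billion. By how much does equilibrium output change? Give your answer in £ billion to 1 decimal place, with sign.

A lump-sum tax change of +£523 billion shifts disposable income by −£523 billion; first-round consumption changes by −c × ΔT = −0.516 × (+£523 billion) = −£269.868 billion.
Expenditure multiplier = 1/(1 − c(1−t)) = 1/(1 − 0.516×0.66) = 1/0.65944 ≈ 1.516.
The tax multiplier is −c × k ≈ −0.782, so ΔY = k × (−c·ΔT) = (−£269.868 billion) / 0.65944 ≈ −£409.2 billion.

−£409.2 billion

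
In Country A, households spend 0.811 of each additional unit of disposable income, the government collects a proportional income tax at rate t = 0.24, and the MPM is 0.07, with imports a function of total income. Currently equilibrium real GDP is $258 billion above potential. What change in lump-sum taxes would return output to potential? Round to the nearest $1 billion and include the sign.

+$144 billion

Spending multiplier = 1/(1 − c(1−t) + m) = 1/(1 − 0.811×0.76 + 0.07) = 1/0.45364 ≈ 2.204.
Tax multiplier = −c·k = −0.811/0.45364 ≈ −1.788. Need ΔY = −$258 billion, so ΔT = ΔY/(−c·k) = −(−$258 billion) × 0.45364 / 0.811 ≈ +$144 billion.
The government should raise lump-sum taxes by $144 billion.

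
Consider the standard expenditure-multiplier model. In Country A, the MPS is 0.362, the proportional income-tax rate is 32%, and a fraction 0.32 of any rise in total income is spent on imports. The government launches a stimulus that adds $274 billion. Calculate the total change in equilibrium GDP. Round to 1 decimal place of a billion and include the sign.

+$309.2 billion

MPC = 1 − MPS = 1 − 0.362 = 0.638.
Expenditure multiplier = 1/(1 − c(1−t) + m) = 1/(1 − 0.638×0.68 + 0.32) = 1/0.88616 ≈ 1.128.
ΔY = k × ΔG = (+$274 billion) / 0.88616 ≈ +$309.2 billion.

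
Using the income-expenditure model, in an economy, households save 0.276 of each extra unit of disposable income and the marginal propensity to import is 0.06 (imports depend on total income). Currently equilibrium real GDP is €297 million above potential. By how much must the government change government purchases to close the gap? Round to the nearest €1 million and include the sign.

MPC = 1 − MPS = 1 − 0.276 = 0.724.
Spending multiplier = 1/(1 − c + m) = 1/(1 − 0.724 + 0.06) = 1/0.336 ≈ 2.976.
Need ΔY = −€297 million, so ΔG = ΔY/k = (−€297 million) × 0.336 ≈ −€100 million.
The government should cut government purchases by €100 million.

−€100 million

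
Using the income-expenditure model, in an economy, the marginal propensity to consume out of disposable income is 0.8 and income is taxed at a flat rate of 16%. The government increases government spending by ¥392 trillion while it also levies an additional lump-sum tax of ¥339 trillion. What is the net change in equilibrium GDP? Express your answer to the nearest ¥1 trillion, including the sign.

Expenditure multiplier = 1/(1 − c(1−t)) = 1/(1 − 0.8×0.84) = 1/0.328 ≈ 3.049.
ΔG contributes k·ΔG = (+¥392 trillion) / 0.328 ≈ +¥1,195.1 trillion.
ΔT of +¥339 trillion changes first-round spending by −c·ΔT = −¥271.2 trillion, contributing k·(−c·ΔT) = (−¥271.2 trillion) / 0.328 ≈ −¥826.8 trillion.
Net ΔY = k(ΔG − c·ΔT) = (+¥120.8 trillion) / 0.328 ≈ +¥368 trillion.

+¥368 trillion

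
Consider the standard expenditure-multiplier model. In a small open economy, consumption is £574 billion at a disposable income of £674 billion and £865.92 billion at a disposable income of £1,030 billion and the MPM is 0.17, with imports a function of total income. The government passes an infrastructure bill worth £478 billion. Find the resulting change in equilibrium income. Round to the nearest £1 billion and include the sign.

+£1,366 billion

MPC = ΔC/ΔYd = (865.92 − 574)/(1,030 − 674) = 291.92/356 = 0.82.
Government-spending multiplier = 1/(1 − c + m) = 1/(1 − 0.82 + 0.17) = 1/0.35 ≈ 2.857.
ΔY = k × ΔG = (+£478 billion) / 0.35 ≈ +£1,366 billion.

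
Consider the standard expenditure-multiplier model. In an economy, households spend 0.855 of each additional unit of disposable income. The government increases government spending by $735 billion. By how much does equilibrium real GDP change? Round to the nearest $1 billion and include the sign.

+$5,069 billion

Expenditure multiplier = 1/(1 − MPC) = 1/(1 − 0.855) = 1/0.145 ≈ 6.897.
ΔY = k × ΔG = (+$735 billion) / 0.145 ≈ +$5,069 billion.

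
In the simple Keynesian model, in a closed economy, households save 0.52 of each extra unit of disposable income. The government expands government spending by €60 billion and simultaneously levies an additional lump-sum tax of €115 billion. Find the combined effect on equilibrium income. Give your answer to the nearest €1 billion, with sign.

+€9 billion

MPC = 1 − MPS = 1 − 0.52 = 0.48.
Expenditure multiplier = 1/(1 − MPC) = 1/(1 − 0.48) = 1/0.52 ≈ 1.923.
ΔG contributes k·ΔG = (+€60 billion) / 0.52 ≈ +€115.4 billion.
ΔT of +€115 billion changes first-round spending by −c·ΔT = −€55.2 billion, contributing k·(−c·ΔT) = (−€55.2 billion) / 0.52 ≈ −€106.2 billion.
Net ΔY = k(ΔG − c·ΔT) = (+€4.8 billion) / 0.52 ≈ +€9 billion.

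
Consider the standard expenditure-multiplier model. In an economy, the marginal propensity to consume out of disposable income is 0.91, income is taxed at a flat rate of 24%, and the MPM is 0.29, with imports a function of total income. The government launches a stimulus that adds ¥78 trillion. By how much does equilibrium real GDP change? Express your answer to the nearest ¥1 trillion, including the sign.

+¥130 trillion

Expenditure multiplier = 1/(1 − c(1−t) + m) = 1/(1 − 0.91×0.76 + 0.29) = 1/0.5984 ≈ 1.671.
ΔY = k × ΔG = (+¥78 trillion) / 0.5984 ≈ +¥130 trillion.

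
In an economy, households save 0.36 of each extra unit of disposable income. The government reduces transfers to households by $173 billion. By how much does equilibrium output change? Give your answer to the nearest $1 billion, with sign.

−$308 billion

MPC = 1 − MPS = 1 − 0.36 = 0.64.
The transfer change shifts disposable income by −$173 billion, so first-round consumption changes by c·ΔTR = 0.64 × (−$173 billion) = −$110.72 billion.
Expenditure multiplier = 1/(1 − MPC) = 1/(1 − 0.64) = 1/0.36 ≈ 2.778.
The transfer multiplier is c × k ≈ 1.778, so ΔY = k × (c·ΔTR) = (−$110.72 billion) / 0.36 ≈ −$308 billion.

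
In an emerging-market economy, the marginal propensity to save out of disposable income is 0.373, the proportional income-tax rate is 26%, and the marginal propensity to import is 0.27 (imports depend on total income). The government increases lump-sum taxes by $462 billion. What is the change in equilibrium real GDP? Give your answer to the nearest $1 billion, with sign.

−$359 billion

MPC = 1 − MPS = 1 − 0.373 = 0.627.
A lump-sum tax change of +$462 billion shifts disposable income by −$462 billion; first-round consumption changes by −c × ΔT = −0.627 × (+$462 billion) = −$289.674 billion.
Expenditure multiplier = 1/(1 − c(1−t) + m) = 1/(1 − 0.627×0.74 + 0.27) = 1/0.80602 ≈ 1.241.
The tax multiplier is −c × k ≈ −0.778, so ΔY = k × (−c·ΔT) = (−$289.674 billion) / 0.80602 ≈ −$359 billion.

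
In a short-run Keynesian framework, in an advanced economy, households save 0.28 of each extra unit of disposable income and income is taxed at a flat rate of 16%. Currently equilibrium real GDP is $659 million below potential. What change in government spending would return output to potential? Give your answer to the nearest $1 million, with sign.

+$260 million

MPC = 1 − MPS = 1 − 0.28 = 0.72.
Spending multiplier = 1/(1 − c(1−t)) = 1/(1 − 0.72×0.84) = 1/0.3952 ≈ 2.53.
Need ΔY = +$659 million, so ΔG = ΔY/k = (+$659 million) × 0.3952 ≈ +$260 million.
The government should increase government spending by $260 million.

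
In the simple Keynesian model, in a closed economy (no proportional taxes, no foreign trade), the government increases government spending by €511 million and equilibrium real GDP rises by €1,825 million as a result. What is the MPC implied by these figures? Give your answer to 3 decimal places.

Implied spending multiplier k = ΔY/ΔG = 1,825/511 ≈ 3.5714.
Since k = 1/(1 − MPC), MPC = 1 − 1/k = 1 − ΔG/ΔY = 1 − 511/1,825 = 0.720.

0.720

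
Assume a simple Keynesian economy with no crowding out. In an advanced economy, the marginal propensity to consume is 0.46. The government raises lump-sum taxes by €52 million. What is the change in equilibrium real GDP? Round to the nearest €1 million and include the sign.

A lump-sum tax change of +€52 million shifts disposable income by −€52 million; first-round consumption changes by −c × ΔT = −0.46 × (+€52 million) = −€23.92 million.
Expenditure multiplier = 1/(1 − MPC) = 1/(1 − 0.46) = 1/0.54 ≈ 1.852.
The tax multiplier is −c × k ≈ −0.852, so ΔY = k × (−c·ΔT) = (−€23.92 million) / 0.54 ≈ −€44 million.

−€44 million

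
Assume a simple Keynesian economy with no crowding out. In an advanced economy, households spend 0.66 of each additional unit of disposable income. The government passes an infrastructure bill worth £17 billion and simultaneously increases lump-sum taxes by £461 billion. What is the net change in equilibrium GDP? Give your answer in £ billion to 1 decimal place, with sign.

−£844.9 billion

Expenditure multiplier = 1/(1 − MPC) = 1/(1 − 0.66) = 1/0.34 ≈ 2.941.
ΔG contributes k·ΔG = (+£17 billion) / 0.34 = +£50 billion.
ΔT of +£461 billion changes first-round spending by −c·ΔT = −£304.26 billion, contributing k·(−c·ΔT) = (−£304.26 billion) / 0.34 ≈ −£894.9 billion.
Net ΔY = k(ΔG − c·ΔT) = (−£287.26 billion) / 0.34 ≈ −£844.9 billion.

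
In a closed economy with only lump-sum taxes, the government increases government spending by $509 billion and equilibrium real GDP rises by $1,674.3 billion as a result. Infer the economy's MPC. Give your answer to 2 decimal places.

Implied spending multiplier k = ΔY/ΔG = 1,674.3/509 ≈ 3.2894.
Since k = 1/(1 − MPC), MPC = 1 − 1/k = 1 − ΔG/ΔY = 1 − 509/1,674.3 ≈ 0.70.

0.70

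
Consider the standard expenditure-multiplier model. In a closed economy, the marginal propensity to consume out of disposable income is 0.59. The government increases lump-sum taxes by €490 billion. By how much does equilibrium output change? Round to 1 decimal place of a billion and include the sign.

A lump-sum tax change of +€490 billion shifts disposable income by −€490 billion; first-round consumption changes by −c × ΔT = −0.59 × (+€490 billion) = −€289.1 billion.
Expenditure multiplier = 1/(1 − MPC) = 1/(1 − 0.59) = 1/0.41 ≈ 2.439.
The tax multiplier is −c × k ≈ −1.439, so ΔY = k × (−c·ΔT) = (−€289.1 billion) / 0.41 ≈ −€705.1 billion.

−€705.1 billion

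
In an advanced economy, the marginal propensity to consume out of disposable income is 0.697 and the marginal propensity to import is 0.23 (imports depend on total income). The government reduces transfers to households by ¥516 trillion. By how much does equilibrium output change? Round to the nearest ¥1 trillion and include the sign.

The transfer change shifts disposable income by −¥516 trillion, so first-round consumption changes by c·ΔTR = 0.697 × (−¥516 trillion) = −¥359.652 trillion.
Expenditure multiplier = 1/(1 − c + m) = 1/(1 − 0.697 + 0.23) = 1/0.533 ≈ 1.876.
The transfer multiplier is c × k ≈ 1.308, so ΔY = k × (c·ΔTR) = (−¥359.652 trillion) / 0.533 ≈ −¥675 trillion.

−¥675 trillion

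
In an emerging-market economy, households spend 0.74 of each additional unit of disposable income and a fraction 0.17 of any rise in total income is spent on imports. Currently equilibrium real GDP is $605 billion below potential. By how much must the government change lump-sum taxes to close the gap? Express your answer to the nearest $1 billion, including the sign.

−$352 billion

Spending multiplier = 1/(1 − c + m) = 1/(1 − 0.74 + 0.17) = 1/0.43 ≈ 2.326.
Tax multiplier = −c·k = −0.74/0.43 ≈ −1.721. Need ΔY = +$605 billion, so ΔT = ΔY/(−c·k) = −(+$605 billion) × 0.43 / 0.74 ≈ −$352 billion.
The government should cut lump-sum taxes by $352 billion.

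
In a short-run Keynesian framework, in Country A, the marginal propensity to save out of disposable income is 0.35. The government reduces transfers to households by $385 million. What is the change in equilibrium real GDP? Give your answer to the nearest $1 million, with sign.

MPC = 1 − MPS = 1 − 0.35 = 0.65.
The transfer change shifts disposable income by −$385 million, so first-round consumption changes by c·ΔTR = 0.65 × (−$385 million) = −$250.25 million.
Expenditure multiplier = 1/(1 − MPC) = 1/(1 − 0.65) = 1/0.35 ≈ 2.857.
The transfer multiplier is c × k ≈ 1.857, so ΔY = k × (c·ΔTR) = (−$250.25 million) / 0.35 = −$715 million.

−$715 million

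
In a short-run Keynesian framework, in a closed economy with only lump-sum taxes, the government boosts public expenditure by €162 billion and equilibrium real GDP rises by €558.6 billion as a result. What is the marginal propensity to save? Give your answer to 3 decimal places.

Implied spending multiplier k = ΔY/ΔG = 558.6/162 ≈ 3.4481.
Since k = 1/(1 − MPC), MPC = 1 − 1/k = 1 − ΔG/ΔY = 1 − 162/558.6 ≈ 0.710.
MPS = 1 − MPC = 0.290.

0.290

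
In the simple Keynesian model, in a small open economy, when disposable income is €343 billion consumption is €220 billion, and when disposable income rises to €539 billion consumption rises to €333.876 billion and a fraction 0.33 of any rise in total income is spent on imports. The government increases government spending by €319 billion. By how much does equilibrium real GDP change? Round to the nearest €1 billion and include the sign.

+€426 billion

MPC = ΔC/ΔYd = (333.876 − 220)/(539 − 343) = 113.876/196 = 0.581.
Expenditure multiplier = 1/(1 − c + m) = 1/(1 − 0.581 + 0.33) = 1/0.749 ≈ 1.335.
ΔY = k × ΔG = (+€319 billion) / 0.749 ≈ +€426 billion.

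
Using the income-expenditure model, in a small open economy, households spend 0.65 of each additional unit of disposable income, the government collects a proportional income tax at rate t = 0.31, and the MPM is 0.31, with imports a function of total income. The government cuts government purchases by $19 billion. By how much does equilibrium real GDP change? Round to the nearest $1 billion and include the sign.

−$22 billion

Spending multiplier = 1/(1 − c(1−t) + m) = 1/(1 − 0.65×0.69 + 0.31) = 1/0.8615 ≈ 1.161.
ΔY = k × ΔG = (−$19 billion) / 0.8615 ≈ −$22 billion.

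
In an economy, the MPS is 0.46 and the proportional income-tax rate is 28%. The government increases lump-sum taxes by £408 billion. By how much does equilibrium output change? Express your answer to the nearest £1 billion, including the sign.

MPC = 1 − MPS = 1 − 0.46 = 0.54.
A lump-sum tax change of +£408 billion shifts disposable income by −£408 billion; first-round consumption changes by −c × ΔT = −0.54 × (+£408 billion) = −£220.32 billion.
Expenditure multiplier = 1/(1 − c(1−t)) = 1/(1 − 0.54×0.72) = 1/0.6112 ≈ 1.636.
The tax multiplier is −c × k ≈ −0.884, so ΔY = k × (−c·ΔT) = (−£220.32 billion) / 0.6112 ≈ −£360 billion.

−£360 billion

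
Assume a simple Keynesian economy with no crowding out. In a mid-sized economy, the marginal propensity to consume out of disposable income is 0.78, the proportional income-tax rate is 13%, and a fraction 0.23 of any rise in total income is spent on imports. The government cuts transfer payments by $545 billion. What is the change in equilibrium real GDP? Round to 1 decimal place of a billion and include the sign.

The transfer change shifts disposable income by −$545 billion, so first-round consumption changes by c·ΔTR = 0.78 × (−$545 billion) = −$425.1 billion.
Expenditure multiplier = 1/(1 − c(1−t) + m) = 1/(1 − 0.78×0.87 + 0.23) = 1/0.5514 ≈ 1.814.
The transfer multiplier is c × k ≈ 1.415, so ΔY = k × (c·ΔTR) = (−$425.1 billion) / 0.5514 ≈ −$770.9 billion.

−$770.9 billion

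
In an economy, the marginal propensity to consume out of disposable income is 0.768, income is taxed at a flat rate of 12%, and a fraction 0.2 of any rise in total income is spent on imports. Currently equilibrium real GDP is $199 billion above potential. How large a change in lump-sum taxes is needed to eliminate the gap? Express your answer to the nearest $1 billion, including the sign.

Spending multiplier = 1/(1 − c(1−t) + m) = 1/(1 − 0.768×0.88 + 0.2) = 1/0.52416 ≈ 1.908.
Tax multiplier = −c·k = −0.768/0.52416 ≈ −1.465. Need ΔY = −$199 billion, so ΔT = ΔY/(−c·k) = −(−$199 billion) × 0.52416 / 0.768 ≈ +$136 billion.
The government should raise lump-sum taxes by $136 billion.

+$136 billion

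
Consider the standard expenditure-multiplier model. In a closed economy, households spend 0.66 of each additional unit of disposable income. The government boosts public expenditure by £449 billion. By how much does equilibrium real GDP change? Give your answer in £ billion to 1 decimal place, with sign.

+£1,320.6 billion

Government-spending multiplier = 1/(1 − MPC) = 1/(1 − 0.66) = 1/0.34 ≈ 2.941.
ΔY = k × ΔG = (+£449 billion) / 0.34 ≈ +£1,320.6 billion.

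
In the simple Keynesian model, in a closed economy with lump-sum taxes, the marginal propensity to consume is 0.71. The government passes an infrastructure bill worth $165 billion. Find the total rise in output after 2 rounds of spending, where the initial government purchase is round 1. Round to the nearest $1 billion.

$282 billion

Round 1 adds ΔG = $165 billion; each later round is MPC = 0.71 times the previous.
After 2 rounds: 165 + 117.15 = ΔG·(1 − c^2)/(1 − c) = 165 × (1 − 0.5041)/0.29 ≈ $282 billion.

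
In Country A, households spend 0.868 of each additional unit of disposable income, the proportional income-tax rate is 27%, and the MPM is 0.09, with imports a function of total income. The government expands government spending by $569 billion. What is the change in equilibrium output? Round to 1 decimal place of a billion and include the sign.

Expenditure multiplier = 1/(1 − c(1−t) + m) = 1/(1 − 0.868×0.73 + 0.09) = 1/0.45636 ≈ 2.191.
ΔY = k × ΔG = (+$569 billion) / 0.45636 ≈ +$1,246.8 billion.

+$1,246.8 billion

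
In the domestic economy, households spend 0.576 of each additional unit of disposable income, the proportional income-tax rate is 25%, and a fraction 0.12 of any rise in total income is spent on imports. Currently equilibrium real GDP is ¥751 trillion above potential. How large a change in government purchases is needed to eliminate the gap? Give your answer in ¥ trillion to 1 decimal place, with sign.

Spending multiplier = 1/(1 − c(1−t) + m) = 1/(1 − 0.576×0.75 + 0.12) = 1/0.688 ≈ 1.453.
Need ΔY = −¥751 trillion, so ΔG = ΔY/k = (−¥751 trillion) × 0.688 ≈ −¥516.7 trillion.
The government should cut government purchases by ¥516.7 trillion.

−¥516.7 trillion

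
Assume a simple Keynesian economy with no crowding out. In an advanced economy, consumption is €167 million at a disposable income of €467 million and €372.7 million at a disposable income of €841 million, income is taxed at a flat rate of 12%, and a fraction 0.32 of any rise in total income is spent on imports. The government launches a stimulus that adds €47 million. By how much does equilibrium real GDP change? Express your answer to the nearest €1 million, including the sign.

+€56 million

MPC = ΔC/ΔYd = (372.7 − 167)/(841 − 467) = 205.7/374 = 0.55.
Spending multiplier = 1/(1 − c(1−t) + m) = 1/(1 − 0.55×0.88 + 0.32) = 1/0.836 ≈ 1.196.
ΔY = k × ΔG = (+€47 million) / 0.836 ≈ +€56 million.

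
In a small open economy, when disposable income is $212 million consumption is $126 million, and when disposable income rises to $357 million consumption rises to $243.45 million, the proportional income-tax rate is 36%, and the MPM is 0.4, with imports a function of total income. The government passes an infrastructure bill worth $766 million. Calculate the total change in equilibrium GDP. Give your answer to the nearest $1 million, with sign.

MPC = ΔC/ΔYd = (243.45 − 126)/(357 − 212) = 117.45/145 = 0.81.
Expenditure multiplier = 1/(1 − c(1−t) + m) = 1/(1 − 0.81×0.64 + 0.4) = 1/0.8816 ≈ 1.134.
ΔY = k × ΔG = (+$766 million) / 0.8816 ≈ +$869 million.

+$869 million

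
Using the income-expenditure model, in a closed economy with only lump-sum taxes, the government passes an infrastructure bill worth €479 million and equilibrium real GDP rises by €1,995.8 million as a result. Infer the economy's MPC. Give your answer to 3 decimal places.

Implied spending multiplier k = ΔY/ΔG = 1,995.8/479 ≈ 4.1666.
Since k = 1/(1 − MPC), MPC = 1 − 1/k = 1 − ΔG/ΔY = 1 − 479/1,995.8 ≈ 0.760.

0.760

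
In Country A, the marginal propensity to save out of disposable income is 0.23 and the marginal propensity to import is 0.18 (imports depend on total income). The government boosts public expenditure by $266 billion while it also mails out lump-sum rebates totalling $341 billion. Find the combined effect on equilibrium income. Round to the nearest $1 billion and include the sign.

+$1,289 billion

MPC = 1 − MPS = 1 − 0.23 = 0.77.
Expenditure multiplier = 1/(1 − c + m) = 1/(1 − 0.77 + 0.18) = 1/0.41 ≈ 2.439.
ΔG contributes k·ΔG = (+$266 billion) / 0.41 ≈ +$648.8 billion.
ΔT of −$341 billion changes first-round spending by −c·ΔT = +$262.57 billion, contributing k·(−c·ΔT) = (+$262.57 billion) / 0.41 ≈ +$640.4 billion.
Net ΔY = k(ΔG − c·ΔT) = (+$528.57 billion) / 0.41 ≈ +$1,289 billion.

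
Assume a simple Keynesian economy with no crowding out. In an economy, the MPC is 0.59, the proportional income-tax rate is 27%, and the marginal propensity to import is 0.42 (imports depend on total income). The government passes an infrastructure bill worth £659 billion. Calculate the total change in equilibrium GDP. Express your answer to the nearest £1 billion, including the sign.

Expenditure multiplier = 1/(1 − c(1−t) + m) = 1/(1 − 0.59×0.73 + 0.42) = 1/0.9893 ≈ 1.011.
ΔY = k × ΔG = (+£659 billion) / 0.9893 ≈ +£666 billion.

+£666 billion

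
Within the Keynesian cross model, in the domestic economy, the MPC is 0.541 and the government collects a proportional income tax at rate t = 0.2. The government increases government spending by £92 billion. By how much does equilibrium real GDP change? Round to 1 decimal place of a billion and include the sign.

+£162.2 billion

Spending multiplier = 1/(1 − c(1−t)) = 1/(1 − 0.541×0.8) = 1/0.5672 ≈ 1.763.
ΔY = k × ΔG = (+£92 billion) / 0.5672 ≈ +£162.2 billion.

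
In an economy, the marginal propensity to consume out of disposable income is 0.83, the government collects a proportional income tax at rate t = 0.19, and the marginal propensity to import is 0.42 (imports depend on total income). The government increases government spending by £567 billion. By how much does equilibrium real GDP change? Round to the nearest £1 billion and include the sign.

Spending multiplier = 1/(1 − c(1−t) + m) = 1/(1 − 0.83×0.81 + 0.42) = 1/0.7477 ≈ 1.337.
ΔY = k × ΔG = (+£567 billion) / 0.7477 ≈ +£758 billion.

+£758 billion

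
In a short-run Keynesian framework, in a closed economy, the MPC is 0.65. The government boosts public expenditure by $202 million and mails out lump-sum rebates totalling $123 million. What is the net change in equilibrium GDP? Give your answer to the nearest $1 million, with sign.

Expenditure multiplier = 1/(1 − MPC) = 1/(1 − 0.65) = 1/0.35 ≈ 2.857.
ΔG contributes k·ΔG = (+$202 million) / 0.35 ≈ +$577.1 million.
ΔT of −$123 million changes first-round spending by −c·ΔT = +$79.95 million, contributing k·(−c·ΔT) = (+$79.95 million) / 0.35 ≈ +$228.4 million.
Net ΔY = k(ΔG − c·ΔT) = (+$281.95 million) / 0.35 ≈ +$806 million.

+$806 million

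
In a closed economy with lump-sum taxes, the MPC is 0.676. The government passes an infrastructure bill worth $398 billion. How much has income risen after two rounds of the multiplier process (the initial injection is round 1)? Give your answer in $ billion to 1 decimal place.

$667.0 billion

Round 1 adds ΔG = $398 billion; each later round is MPC = 0.676 times the previous.
After 2 rounds: 398 + 269.048 = ΔG·(1 − c^2)/(1 − c) = 398 × (1 − 0.456976)/0.324 ≈ $667 billion.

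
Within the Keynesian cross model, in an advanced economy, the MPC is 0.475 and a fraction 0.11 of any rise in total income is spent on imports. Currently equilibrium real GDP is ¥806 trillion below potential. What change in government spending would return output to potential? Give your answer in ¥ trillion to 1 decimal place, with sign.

+¥511.8 trillion

Spending multiplier = 1/(1 − c + m) = 1/(1 − 0.475 + 0.11) = 1/0.635 ≈ 1.575.
Need ΔY = +¥806 trillion, so ΔG = ΔY/k = (+¥806 trillion) × 0.635 ≈ +¥511.8 trillion.
The government should increase government spending by ¥511.8 trillion.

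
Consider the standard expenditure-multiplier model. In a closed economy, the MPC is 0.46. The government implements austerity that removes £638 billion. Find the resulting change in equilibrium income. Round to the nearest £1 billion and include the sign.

Spending multiplier = 1/(1 − MPC) = 1/(1 − 0.46) = 1/0.54 ≈ 1.852.
ΔY = k × ΔG = (−£638 billion) / 0.54 ≈ −£1,181 billion.

−£1,181 billion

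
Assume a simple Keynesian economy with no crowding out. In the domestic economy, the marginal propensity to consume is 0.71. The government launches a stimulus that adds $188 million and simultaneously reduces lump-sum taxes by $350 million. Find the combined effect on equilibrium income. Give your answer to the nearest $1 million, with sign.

+$1,505 million

Expenditure multiplier = 1/(1 − MPC) = 1/(1 − 0.71) = 1/0.29 ≈ 3.448.
ΔG contributes k·ΔG = (+$188 million) / 0.29 ≈ +$648.3 million.
ΔT of −$350 million changes first-round spending by −c·ΔT = +$248.5 million, contributing k·(−c·ΔT) = (+$248.5 million) / 0.29 ≈ +$856.9 million.
Net ΔY = k(ΔG − c·ΔT) = (+$436.5 million) / 0.29 ≈ +$1,505 million.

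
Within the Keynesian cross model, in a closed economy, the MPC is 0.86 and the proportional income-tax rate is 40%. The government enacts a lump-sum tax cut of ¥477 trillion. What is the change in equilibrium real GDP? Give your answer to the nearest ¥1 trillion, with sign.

A lump-sum tax change of −¥477 trillion shifts disposable income by +¥477 trillion; first-round consumption changes by −c × ΔT = −0.86 × (−¥477 trillion) = +¥410.22 trillion.
Expenditure multiplier = 1/(1 − c(1−t)) = 1/(1 − 0.86×0.6) = 1/0.484 ≈ 2.066.
The tax multiplier is −c × k ≈ −1.777, so ΔY = k × (−c·ΔT) = (+¥410.22 trillion) / 0.484 ≈ +¥848 trillion.

+¥848 trillion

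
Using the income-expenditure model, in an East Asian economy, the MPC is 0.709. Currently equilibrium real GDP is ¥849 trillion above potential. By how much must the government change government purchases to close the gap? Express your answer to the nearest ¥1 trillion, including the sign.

−¥247 trillion

Spending multiplier = 1/(1 − MPC) = 1/(1 − 0.709) = 1/0.291 ≈ 3.436.
Need ΔY = −¥849 trillion, so ΔG = ΔY/k = (−¥849 trillion) × 0.291 ≈ −¥247 trillion.
The government should cut government purchases by ¥247 trillion.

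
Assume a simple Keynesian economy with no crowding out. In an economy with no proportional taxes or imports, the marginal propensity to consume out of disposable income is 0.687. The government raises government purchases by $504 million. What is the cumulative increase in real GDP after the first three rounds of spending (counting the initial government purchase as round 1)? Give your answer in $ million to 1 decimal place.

$1,088.1 million

Round 1 adds ΔG = $504 million; each later round is MPC = 0.687 times the previous.
After 3 rounds: 504 + 346.248 + 237.872376 = ΔG·(1 − c^3)/(1 − c) = 504 × (1 − 0.324242703)/0.313 ≈ $1,088.1 million.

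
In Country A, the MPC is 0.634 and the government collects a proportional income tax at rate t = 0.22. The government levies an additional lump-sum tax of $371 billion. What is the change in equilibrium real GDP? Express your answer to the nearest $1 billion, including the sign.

A lump-sum tax change of +$371 billion shifts disposable income by −$371 billion; first-round consumption changes by −c × ΔT = −0.634 × (+$371 billion) = −$235.214 billion.
Expenditure multiplier = 1/(1 − c(1−t)) = 1/(1 − 0.634×0.78) = 1/0.50548 ≈ 1.978.
The tax multiplier is −c × k ≈ −1.254, so ΔY = k × (−c·ΔT) = (−$235.214 billion) / 0.50548 ≈ −$465 billion.

−$465 billion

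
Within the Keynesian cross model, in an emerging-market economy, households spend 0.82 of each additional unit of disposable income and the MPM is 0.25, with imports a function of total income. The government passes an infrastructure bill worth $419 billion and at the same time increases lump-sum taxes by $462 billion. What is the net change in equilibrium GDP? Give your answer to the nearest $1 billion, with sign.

Expenditure multiplier = 1/(1 − c + m) = 1/(1 − 0.82 + 0.25) = 1/0.43 ≈ 2.326.
ΔG contributes k·ΔG = (+$419 billion) / 0.43 ≈ +$974.4 billion.
ΔT of +$462 billion changes first-round spending by −c·ΔT = −$378.84 billion, contributing k·(−c·ΔT) = (−$378.84 billion) / 0.43 ≈ −$881 billion.
Net ΔY = k(ΔG − c·ΔT) = (+$40.16 billion) / 0.43 ≈ +$93 billion.

+$93 billion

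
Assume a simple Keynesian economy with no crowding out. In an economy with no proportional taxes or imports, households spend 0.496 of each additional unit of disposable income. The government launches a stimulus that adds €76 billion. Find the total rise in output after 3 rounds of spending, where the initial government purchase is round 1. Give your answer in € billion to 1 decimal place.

€132.4 billion

Round 1 adds ΔG = €76 billion; each later round is MPC = 0.496 times the previous.
After 3 rounds: 76 + 37.696 + 18.697216 = ΔG·(1 − c^3)/(1 − c) = 76 × (1 − 0.122023936)/0.504 ≈ €132.4 billion.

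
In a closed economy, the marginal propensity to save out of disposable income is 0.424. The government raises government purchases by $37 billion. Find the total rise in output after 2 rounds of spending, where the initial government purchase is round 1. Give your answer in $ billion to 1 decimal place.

MPC = 1 − MPS = 1 − 0.424 = 0.576.
Round 1 adds ΔG = $37 billion; each later round is MPC = 0.576 times the previous.
After 2 rounds: 37 + 21.312 = ΔG·(1 − c^2)/(1 − c) = 37 × (1 − 0.331776)/0.424 ≈ $58.3 billion.

$58.3 billion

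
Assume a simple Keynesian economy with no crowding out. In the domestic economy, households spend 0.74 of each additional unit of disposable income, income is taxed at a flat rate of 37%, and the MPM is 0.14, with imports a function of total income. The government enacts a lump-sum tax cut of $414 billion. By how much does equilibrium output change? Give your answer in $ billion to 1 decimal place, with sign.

A lump-sum tax change of −$414 billion shifts disposable income by +$414 billion; first-round consumption changes by −c × ΔT = −0.74 × (−$414 billion) = +$306.36 billion.
Expenditure multiplier = 1/(1 − c(1−t) + m) = 1/(1 − 0.74×0.63 + 0.14) = 1/0.6738 ≈ 1.484.
The tax multiplier is −c × k ≈ −1.098, so ΔY = k × (−c·ΔT) = (+$306.36 billion) / 0.6738 ≈ +$454.7 billion.

+$454.7 billion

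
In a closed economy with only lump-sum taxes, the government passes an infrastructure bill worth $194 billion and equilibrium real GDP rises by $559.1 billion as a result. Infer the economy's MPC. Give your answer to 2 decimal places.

Implied spending multiplier k = ΔY/ΔG = 559.1/194 ≈ 2.882.
Since k = 1/(1 − MPC), MPC = 1 − 1/k = 1 − ΔG/ΔY = 1 − 194/559.1 ≈ 0.65.

0.65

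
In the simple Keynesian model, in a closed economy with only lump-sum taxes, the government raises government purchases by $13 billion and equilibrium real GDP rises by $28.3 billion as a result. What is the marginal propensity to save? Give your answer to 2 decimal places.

0.46

Implied spending multiplier k = ΔY/ΔG = 28.3/13 ≈ 2.1769.
Since k = 1/(1 − MPC), MPC = 1 − 1/k = 1 − ΔG/ΔY = 1 − 13/28.3 ≈ 0.54.
MPS = 1 − MPC = 0.46.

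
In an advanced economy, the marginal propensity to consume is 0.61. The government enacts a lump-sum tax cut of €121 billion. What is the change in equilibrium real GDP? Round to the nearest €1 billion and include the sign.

A lump-sum tax change of −€121 billion shifts disposable income by +€121 billion; first-round consumption changes by −c × ΔT = −0.61 × (−€121 billion) = +€73.81 billion.
Expenditure multiplier = 1/(1 − MPC) = 1/(1 − 0.61) = 1/0.39 ≈ 2.564.
The tax multiplier is −c × k ≈ −1.564, so ΔY = k × (−c·ΔT) = (+€73.81 billion) / 0.39 ≈ +€189 billion.

+€189 billion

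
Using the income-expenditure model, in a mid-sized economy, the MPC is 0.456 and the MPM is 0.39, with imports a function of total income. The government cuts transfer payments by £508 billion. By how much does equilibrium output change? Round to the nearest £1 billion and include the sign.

The transfer change shifts disposable income by −£508 billion, so first-round consumption changes by c·ΔTR = 0.456 × (−£508 billion) = −£231.648 billion.
Expenditure multiplier = 1/(1 − c + m) = 1/(1 − 0.456 + 0.39) = 1/0.934 ≈ 1.071.
The transfer multiplier is c × k ≈ 0.488, so ΔY = k × (c·ΔTR) = (−£231.648 billion) / 0.934 ≈ −£248 billion.

−£248 billion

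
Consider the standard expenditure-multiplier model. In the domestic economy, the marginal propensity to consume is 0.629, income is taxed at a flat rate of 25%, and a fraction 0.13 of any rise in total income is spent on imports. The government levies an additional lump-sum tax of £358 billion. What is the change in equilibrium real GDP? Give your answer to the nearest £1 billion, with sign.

A lump-sum tax change of +£358 billion shifts disposable income by −£358 billion; first-round consumption changes by −c × ΔT = −0.629 × (+£358 billion) = −£225.182 billion.
Expenditure multiplier = 1/(1 − c(1−t) + m) = 1/(1 − 0.629×0.75 + 0.13) = 1/0.65825 ≈ 1.519.
The tax multiplier is −c × k ≈ −0.956, so ΔY = k × (−c·ΔT) = (−£225.182 billion) / 0.65825 ≈ −£342 billion.

−£342 billion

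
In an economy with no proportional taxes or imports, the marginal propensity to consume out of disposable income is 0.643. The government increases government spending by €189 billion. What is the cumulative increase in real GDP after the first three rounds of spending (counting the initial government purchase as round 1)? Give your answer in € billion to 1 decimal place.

€388.7 billion

Round 1 adds ΔG = €189 billion; each later round is MPC = 0.643 times the previous.
After 3 rounds: 189 + 121.527 + 78.141861 = ΔG·(1 − c^3)/(1 − c) = 189 × (1 − 0.265847707)/0.357 ≈ €388.7 billion.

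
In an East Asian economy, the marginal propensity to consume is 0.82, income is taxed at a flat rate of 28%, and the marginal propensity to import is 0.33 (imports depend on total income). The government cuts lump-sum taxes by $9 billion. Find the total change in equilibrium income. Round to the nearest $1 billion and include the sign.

A lump-sum tax change of −$9 billion shifts disposable income by +$9 billion; first-round consumption changes by −c × ΔT = −0.82 × (−$9 billion) = +$7.38 billion.
Expenditure multiplier = 1/(1 − c(1−t) + m) = 1/(1 − 0.82×0.72 + 0.33) = 1/0.7396 ≈ 1.352.
The tax multiplier is −c × k ≈ −1.109, so ΔY = k × (−c·ΔT) = (+$7.38 billion) / 0.7396 ≈ +$10 billion.

+$10 billion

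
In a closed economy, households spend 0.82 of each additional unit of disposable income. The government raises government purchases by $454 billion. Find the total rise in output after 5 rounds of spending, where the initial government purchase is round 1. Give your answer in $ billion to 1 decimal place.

$1,587.1 billion

Round 1 adds ΔG = $454 billion; each later round is MPC = 0.82 times the previous.
After 5 rounds: 454 + 372.28 + 305.2696 + 250.321072 + 205.26327904 = ΔG·(1 − c^5)/(1 − c) = 454 × (1 − 0.3707398432)/0.18 ≈ $1,587.1 billion.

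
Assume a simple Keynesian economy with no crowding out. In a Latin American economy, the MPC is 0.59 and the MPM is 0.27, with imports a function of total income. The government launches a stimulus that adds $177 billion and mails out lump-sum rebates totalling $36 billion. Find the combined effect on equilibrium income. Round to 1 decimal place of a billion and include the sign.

Expenditure multiplier = 1/(1 − c + m) = 1/(1 − 0.59 + 0.27) = 1/0.68 ≈ 1.471.
ΔG contributes k·ΔG = (+$177 billion) / 0.68 ≈ +$260.3 billion.
ΔT of −$36 billion changes first-round spending by −c·ΔT = +$21.24 billion, contributing k·(−c·ΔT) = (+$21.24 billion) / 0.68 ≈ +$31.2 billion.
Net ΔY = k(ΔG − c·ΔT) = (+$198.24 billion) / 0.68 ≈ +$291.5 billion.

+$291.5 billion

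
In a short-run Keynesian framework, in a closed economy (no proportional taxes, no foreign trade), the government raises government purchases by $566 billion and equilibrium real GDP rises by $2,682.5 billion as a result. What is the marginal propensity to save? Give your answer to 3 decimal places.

Implied spending multiplier k = ΔY/ΔG = 2,682.5/566 ≈ 4.7394.
Since k = 1/(1 − MPC), MPC = 1 − 1/k = 1 − ΔG/ΔY = 1 − 566/2,682.5 ≈ 0.789.
MPS = 1 − MPC = 0.211.

0.211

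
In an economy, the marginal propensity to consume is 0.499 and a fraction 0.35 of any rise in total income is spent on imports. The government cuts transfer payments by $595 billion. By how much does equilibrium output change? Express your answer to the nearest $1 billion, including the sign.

The transfer change shifts disposable income by −$595 billion, so first-round consumption changes by c·ΔTR = 0.499 × (−$595 billion) = −$296.905 billion.
Expenditure multiplier = 1/(1 − c + m) = 1/(1 − 0.499 + 0.35) = 1/0.851 ≈ 1.175.
The transfer multiplier is c × k ≈ 0.586, so ΔY = k × (c·ΔTR) = (−$296.905 billion) / 0.851 ≈ −$349 billion.

−$349 billion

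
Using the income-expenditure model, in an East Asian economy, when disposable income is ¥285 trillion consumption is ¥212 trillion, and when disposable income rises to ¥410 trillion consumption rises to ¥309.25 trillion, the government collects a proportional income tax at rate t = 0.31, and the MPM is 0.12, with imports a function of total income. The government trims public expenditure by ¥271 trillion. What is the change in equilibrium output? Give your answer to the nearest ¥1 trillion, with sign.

−¥465 trillion

MPC = ΔC/ΔYd = (309.25 − 212)/(410 − 285) = 97.25/125 = 0.778.
Expenditure multiplier = 1/(1 − c(1−t) + m) = 1/(1 − 0.778×0.69 + 0.12) = 1/0.58318 ≈ 1.715.
ΔY = k × ΔG = (−¥271 trillion) / 0.58318 ≈ −¥465 trillion.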